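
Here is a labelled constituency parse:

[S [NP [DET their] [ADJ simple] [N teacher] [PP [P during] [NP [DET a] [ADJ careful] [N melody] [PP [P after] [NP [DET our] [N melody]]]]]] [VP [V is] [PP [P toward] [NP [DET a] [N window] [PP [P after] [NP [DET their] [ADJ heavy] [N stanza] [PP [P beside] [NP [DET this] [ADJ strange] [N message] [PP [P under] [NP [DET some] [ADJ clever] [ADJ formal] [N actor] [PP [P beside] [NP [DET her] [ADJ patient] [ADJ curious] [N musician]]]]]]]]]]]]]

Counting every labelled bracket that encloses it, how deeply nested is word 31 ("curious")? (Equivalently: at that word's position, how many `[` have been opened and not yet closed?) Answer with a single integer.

The word sits inside ADJ, which is inside NP, inside PP, inside NP, inside PP, inside NP, inside PP, inside NP, inside PP, inside NP, inside PP, inside VP, inside S — 13 brackets in all.

13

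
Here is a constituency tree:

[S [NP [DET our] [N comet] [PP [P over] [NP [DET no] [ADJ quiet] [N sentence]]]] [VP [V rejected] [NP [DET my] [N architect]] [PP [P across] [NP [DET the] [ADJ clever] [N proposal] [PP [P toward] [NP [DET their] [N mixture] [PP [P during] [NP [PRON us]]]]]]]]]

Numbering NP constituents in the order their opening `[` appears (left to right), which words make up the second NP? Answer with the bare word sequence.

The NP opening brackets appear, in order, over: "our comet over no quiet sentence"; "no quiet sentence"; "my architect"; "the clever proposal toward their mixture during us"; "their mixture during us"; "us". The second one spans "no quiet sentence".

no quiet sentence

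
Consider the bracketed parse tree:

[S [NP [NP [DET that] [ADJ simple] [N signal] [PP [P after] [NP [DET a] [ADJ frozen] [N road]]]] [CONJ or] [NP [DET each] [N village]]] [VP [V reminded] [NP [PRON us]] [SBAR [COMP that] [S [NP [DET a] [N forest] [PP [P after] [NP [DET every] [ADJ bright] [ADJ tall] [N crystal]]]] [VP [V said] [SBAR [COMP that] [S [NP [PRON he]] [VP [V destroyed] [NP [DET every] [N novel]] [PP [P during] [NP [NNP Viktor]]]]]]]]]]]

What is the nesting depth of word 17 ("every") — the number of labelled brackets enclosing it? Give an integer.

8

Path from the root down to the word: S → VP → SBAR → S → NP → PP → NP → DET. That is 8 enclosing brackets.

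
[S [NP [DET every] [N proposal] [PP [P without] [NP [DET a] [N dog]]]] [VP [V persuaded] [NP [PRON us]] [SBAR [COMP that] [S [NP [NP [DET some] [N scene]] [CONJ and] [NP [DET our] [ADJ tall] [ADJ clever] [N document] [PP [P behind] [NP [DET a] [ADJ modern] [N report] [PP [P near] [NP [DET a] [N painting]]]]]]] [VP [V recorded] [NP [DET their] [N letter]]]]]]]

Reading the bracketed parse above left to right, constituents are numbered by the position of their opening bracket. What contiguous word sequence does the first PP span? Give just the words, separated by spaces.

Opening `[PP` markers occur at word positions 3, 16, 20; the first of these opens the constituent [PP without a dog].

without a dog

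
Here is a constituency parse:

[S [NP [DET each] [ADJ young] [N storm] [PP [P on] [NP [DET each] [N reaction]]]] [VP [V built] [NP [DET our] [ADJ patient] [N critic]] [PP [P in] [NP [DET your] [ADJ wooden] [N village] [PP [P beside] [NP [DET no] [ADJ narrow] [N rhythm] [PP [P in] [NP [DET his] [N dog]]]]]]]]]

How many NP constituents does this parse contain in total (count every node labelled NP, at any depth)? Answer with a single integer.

6

The NP constituents are: [NP each young storm on each reaction]; [NP each reaction]; [NP our patient critic]; [NP your wooden village beside no narrow rhythm in his dog]; [NP no narrow rhythm in his dog]; [NP his dog]. Total: 6.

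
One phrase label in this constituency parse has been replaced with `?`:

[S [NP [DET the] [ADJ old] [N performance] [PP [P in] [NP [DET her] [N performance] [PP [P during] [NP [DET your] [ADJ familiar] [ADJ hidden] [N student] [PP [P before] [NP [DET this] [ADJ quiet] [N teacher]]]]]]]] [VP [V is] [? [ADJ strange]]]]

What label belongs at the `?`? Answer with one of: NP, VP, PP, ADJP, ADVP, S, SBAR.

A constituent whose immediate children are ADJ 'strange' is an adjective phrase: ADJP.

ADJP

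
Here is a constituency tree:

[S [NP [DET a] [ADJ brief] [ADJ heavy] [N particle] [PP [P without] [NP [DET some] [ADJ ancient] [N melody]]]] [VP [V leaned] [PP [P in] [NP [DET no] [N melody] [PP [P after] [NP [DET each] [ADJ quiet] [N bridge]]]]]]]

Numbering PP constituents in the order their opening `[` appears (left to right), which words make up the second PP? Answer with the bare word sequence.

Opening `[PP` markers occur at word positions 5, 10, 13; the second of these opens the constituent [PP in no melody after each quiet bridge].

in no melody after each quiet bridge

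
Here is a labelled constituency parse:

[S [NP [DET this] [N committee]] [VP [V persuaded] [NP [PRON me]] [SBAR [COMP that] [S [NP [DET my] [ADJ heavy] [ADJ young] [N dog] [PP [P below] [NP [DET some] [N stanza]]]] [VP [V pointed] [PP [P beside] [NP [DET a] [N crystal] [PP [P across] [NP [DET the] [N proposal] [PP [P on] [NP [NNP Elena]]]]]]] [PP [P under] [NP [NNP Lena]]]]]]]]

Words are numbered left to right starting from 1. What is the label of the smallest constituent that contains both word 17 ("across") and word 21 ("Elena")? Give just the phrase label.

PP

The smallest bracket enclosing both words is [PP across the proposal on Elena], so the label is PP.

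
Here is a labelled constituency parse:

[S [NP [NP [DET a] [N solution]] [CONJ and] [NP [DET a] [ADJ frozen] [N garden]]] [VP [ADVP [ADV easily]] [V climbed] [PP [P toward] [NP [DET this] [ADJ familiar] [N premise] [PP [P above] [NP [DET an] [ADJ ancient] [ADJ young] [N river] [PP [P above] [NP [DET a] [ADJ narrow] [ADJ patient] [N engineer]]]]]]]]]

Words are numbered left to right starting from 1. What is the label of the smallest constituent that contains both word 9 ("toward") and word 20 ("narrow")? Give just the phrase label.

Word 9 lies under S → VP → PP → P; word 20 lies under S → VP → PP → NP → PP → NP → PP → NP → ADJ. The lowest shared node is the PP.

PP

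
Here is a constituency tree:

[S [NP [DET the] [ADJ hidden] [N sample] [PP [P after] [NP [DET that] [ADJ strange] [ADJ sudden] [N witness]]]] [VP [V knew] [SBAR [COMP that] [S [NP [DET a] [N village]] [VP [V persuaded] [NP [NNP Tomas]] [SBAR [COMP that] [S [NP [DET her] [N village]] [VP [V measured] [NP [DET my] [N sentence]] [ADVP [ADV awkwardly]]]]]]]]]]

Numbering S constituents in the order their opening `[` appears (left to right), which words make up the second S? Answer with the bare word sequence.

a village persuaded Tomas that her village measured my sentence awkwardly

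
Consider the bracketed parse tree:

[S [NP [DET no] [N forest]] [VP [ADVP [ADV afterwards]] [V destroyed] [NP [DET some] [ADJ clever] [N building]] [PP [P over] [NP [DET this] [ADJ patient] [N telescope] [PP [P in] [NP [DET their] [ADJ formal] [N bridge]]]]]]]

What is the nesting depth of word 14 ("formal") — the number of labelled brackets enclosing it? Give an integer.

7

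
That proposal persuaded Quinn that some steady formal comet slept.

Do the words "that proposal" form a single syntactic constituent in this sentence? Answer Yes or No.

Yes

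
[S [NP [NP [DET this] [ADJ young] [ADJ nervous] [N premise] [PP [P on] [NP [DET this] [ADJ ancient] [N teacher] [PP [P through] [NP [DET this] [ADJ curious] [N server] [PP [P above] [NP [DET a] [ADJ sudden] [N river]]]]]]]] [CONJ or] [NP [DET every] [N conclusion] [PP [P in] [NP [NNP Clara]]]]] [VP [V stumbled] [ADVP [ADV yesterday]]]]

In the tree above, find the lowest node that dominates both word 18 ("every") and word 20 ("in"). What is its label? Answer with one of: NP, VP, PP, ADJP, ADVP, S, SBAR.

NP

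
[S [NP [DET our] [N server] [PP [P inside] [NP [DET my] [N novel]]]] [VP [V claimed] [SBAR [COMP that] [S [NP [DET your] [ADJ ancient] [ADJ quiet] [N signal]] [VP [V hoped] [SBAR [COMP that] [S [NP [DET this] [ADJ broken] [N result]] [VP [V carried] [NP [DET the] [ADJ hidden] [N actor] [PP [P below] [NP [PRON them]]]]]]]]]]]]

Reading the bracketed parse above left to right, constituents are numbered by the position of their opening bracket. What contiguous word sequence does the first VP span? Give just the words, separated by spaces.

claimed that your ancient quiet signal hoped that this broken result carried the hidden actor below them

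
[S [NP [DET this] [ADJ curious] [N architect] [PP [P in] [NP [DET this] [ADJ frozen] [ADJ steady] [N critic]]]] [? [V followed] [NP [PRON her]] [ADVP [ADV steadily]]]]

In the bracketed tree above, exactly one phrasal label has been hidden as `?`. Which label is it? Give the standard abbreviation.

VP

A constituent whose immediate children are V 'followed', NP, ADVP is a verb phrase: VP.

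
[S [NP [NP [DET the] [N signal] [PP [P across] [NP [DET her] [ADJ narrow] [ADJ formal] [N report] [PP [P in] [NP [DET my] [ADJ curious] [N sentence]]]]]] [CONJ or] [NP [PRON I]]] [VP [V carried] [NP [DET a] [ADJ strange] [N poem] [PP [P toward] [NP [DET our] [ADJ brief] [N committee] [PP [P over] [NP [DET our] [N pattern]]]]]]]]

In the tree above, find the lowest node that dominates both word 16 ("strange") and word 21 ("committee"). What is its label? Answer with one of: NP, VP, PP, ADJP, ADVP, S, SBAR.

NP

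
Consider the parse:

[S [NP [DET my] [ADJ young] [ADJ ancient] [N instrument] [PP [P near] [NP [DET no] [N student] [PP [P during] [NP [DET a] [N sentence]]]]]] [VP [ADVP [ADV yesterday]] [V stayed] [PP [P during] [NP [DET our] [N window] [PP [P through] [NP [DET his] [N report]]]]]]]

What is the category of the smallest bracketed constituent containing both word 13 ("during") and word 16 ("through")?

Word 13 lies under S → VP → PP → P; word 16 lies under S → VP → PP → NP → PP → P. The lowest shared node is the PP.

PP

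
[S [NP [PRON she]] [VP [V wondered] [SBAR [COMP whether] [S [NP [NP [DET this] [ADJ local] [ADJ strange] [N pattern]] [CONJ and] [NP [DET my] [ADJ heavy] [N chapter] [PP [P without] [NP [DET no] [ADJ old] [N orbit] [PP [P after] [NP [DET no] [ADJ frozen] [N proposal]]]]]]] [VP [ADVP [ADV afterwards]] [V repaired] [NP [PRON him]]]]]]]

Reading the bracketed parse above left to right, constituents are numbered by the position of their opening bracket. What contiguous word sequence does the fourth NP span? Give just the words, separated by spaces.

my heavy chapter without no old orbit after no frozen proposal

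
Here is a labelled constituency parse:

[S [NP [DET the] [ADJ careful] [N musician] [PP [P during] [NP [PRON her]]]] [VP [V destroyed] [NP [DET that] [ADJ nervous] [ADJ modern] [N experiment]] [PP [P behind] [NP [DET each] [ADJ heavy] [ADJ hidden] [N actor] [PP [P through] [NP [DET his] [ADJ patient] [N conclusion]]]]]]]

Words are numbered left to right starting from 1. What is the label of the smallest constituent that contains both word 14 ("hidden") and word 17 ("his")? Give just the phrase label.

NP

The smallest bracket enclosing both words is [NP each heavy hidden actor through his patient conclusion], so the label is NP.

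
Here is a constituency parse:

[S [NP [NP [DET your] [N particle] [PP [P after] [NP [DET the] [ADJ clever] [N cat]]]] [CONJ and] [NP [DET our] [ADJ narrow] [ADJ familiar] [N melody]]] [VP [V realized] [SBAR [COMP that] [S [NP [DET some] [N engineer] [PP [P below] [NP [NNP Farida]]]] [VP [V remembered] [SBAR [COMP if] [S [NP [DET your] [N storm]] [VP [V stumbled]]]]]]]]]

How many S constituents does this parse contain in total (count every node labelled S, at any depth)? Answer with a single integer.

The S constituents are: [S your particle after the clever cat and our narrow familiar melody realized that some engineer below Farida remembered if your storm stumbled]; [S some engineer below Farida remembered if your storm stumbled]; [S your storm stumbled]. Total: 3.

3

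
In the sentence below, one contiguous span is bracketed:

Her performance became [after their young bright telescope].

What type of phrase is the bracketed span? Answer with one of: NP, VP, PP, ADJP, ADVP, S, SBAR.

PP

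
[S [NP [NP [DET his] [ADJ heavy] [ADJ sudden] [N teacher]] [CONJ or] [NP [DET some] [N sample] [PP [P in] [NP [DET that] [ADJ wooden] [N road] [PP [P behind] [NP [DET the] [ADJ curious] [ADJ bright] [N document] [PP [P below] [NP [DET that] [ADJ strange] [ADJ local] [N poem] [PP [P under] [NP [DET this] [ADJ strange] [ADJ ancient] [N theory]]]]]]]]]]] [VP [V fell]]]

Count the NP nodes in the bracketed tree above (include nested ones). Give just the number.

7

Listing each NP by its span: [NP his heavy sudden teacher or some sample in that wooden road behind the curious bright document below that strange local poem under this strange ancient theory]; [NP his heavy sudden teacher]; [NP some sample in that wooden road behind the curious bright document below that strange local poem under this strange ancient theory]; [NP that wooden road behind the curious bright document below that strange local poem under this strange ancient theory]; [NP the curious bright document below that strange local poem under this strange ancient theory]; [NP that strange local poem under this strange ancient theory] … — that makes 7.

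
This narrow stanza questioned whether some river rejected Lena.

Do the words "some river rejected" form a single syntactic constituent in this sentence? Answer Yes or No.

No

The sequence begins inside the noun phrase "some river" and ends inside the verb phrase "rejected Lena"; it crosses a phrase boundary, so no single node in the tree spans exactly those words.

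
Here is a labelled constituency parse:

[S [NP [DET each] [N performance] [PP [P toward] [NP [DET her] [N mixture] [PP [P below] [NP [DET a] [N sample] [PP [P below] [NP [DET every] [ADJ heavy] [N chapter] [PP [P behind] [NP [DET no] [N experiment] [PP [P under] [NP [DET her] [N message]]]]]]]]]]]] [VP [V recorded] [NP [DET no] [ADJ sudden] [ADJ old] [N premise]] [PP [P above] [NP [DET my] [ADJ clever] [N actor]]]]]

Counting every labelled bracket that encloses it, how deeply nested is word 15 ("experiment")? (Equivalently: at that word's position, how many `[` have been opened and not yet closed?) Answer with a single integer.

Counting open brackets not yet closed at "experiment": [S [NP [PP [NP [PP [NP [PP [NP [PP [NP [N = 11.

11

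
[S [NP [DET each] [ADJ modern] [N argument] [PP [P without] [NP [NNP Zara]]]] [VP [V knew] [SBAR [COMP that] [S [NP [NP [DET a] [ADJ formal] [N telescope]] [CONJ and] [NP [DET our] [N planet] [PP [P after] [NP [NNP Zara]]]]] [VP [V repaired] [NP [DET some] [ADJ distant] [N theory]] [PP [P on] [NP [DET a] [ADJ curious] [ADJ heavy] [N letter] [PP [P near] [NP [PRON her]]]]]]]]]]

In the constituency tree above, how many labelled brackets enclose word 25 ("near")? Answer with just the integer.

Counting open brackets not yet closed at "near": [S [VP [SBAR [S [VP [PP [NP [PP [P = 9.

9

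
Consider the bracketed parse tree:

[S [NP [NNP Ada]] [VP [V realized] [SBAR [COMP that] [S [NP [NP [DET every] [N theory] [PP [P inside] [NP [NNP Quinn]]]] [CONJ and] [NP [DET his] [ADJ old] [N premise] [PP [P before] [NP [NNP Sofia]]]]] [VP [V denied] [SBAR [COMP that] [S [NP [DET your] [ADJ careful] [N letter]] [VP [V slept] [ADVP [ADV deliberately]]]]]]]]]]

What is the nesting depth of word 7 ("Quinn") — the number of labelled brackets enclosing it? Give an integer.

9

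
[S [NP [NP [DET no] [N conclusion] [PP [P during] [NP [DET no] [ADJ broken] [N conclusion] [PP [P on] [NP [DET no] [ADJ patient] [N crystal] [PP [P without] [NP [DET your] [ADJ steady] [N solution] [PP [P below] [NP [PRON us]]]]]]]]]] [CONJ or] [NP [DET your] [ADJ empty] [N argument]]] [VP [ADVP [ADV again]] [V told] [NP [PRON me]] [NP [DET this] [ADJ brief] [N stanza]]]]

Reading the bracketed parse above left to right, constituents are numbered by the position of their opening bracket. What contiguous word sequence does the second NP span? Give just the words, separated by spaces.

no conclusion during no broken conclusion on no patient crystal without your steady solution below us

Opening `[NP` markers occur at word positions 1, 1, 4, 8, 12, 16, 18, 23, 24; the second of these opens the constituent [NP no conclusion during no broken conclusion on no patient crystal without your steady solution below us].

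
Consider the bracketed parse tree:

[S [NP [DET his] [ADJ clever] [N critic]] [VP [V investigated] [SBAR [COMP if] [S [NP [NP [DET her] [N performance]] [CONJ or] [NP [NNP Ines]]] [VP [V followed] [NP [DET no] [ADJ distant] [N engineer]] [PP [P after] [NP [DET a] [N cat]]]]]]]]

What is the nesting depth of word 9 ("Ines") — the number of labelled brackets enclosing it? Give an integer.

7

Path from the root down to the word: S → VP → SBAR → S → NP → NP → NNP. That is 7 enclosing brackets.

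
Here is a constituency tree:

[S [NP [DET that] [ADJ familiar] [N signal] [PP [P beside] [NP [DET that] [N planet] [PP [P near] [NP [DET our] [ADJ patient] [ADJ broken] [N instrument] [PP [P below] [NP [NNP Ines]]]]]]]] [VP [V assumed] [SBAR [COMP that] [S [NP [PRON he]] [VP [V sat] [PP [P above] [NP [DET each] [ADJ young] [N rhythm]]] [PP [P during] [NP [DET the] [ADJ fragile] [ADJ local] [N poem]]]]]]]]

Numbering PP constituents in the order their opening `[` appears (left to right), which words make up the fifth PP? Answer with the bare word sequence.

during the fragile local poem

Opening `[PP` markers occur at word positions 4, 7, 12, 18, 22; the fifth of these opens the constituent [PP during the fragile local poem].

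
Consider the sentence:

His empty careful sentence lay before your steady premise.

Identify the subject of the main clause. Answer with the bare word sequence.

his empty careful sentence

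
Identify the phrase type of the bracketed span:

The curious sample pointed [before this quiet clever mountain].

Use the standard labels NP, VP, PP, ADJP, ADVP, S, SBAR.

PP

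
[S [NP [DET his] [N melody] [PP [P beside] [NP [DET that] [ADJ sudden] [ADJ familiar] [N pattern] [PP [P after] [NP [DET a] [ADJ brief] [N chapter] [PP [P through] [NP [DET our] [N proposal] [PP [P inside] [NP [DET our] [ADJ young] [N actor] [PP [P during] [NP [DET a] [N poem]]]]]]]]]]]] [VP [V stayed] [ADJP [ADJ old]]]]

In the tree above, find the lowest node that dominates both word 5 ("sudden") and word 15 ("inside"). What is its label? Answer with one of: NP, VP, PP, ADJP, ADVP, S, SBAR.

The smallest bracket enclosing both words is [NP that sudden familiar pattern after a brief chapter through our proposal inside our young actor during a poem], so the label is NP.

NP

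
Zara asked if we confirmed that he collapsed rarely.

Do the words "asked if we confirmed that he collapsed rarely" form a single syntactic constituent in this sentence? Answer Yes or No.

Yes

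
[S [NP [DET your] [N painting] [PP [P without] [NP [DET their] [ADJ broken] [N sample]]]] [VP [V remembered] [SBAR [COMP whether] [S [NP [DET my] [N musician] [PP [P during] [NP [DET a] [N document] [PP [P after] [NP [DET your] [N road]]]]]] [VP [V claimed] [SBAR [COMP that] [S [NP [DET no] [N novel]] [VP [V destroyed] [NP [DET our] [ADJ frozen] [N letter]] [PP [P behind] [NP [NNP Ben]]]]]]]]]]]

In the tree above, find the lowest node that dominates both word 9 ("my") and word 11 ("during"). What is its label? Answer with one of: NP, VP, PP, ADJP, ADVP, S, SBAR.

NP

The smallest bracket enclosing both words is [NP my musician during a document after your road], so the label is NP.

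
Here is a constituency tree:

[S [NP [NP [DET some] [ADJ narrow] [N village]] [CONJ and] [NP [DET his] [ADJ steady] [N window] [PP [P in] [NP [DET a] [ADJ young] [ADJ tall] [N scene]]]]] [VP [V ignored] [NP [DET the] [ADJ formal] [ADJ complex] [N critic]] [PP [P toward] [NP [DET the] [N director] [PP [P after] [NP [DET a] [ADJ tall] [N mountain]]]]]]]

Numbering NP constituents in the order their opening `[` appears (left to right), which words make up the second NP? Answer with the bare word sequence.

some narrow village

In left-to-right order the NP constituents are "some narrow village and his steady window in a young tall scene"; "some narrow village"; "his steady window in a young tall scene"; "a young tall scene"; "the formal complex critic"; "the director after a tall mountain"; "a tall mountain". Number 2 is "some narrow village".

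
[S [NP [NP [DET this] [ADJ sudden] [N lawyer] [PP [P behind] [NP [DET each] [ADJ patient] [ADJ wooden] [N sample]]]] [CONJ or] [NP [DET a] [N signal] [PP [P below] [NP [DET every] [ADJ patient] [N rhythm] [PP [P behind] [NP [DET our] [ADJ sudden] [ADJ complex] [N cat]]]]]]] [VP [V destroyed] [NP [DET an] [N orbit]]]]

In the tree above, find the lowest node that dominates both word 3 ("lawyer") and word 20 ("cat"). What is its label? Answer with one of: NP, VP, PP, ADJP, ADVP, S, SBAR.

Word 3 lies under S → NP → NP → N; word 20 lies under S → NP → NP → PP → NP → PP → NP → N. The lowest shared node is the NP.

NP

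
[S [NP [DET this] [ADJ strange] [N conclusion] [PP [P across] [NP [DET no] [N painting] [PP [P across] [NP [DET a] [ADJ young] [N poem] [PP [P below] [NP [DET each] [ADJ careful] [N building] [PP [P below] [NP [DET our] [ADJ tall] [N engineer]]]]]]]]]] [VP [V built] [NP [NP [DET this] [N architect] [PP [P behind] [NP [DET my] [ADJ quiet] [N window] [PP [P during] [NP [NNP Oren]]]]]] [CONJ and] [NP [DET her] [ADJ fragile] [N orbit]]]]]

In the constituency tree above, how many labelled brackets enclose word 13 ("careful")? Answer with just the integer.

The word sits inside ADJ, which is inside NP, inside PP, inside NP, inside PP, inside NP, inside PP, inside NP, inside S — 9 brackets in all.

9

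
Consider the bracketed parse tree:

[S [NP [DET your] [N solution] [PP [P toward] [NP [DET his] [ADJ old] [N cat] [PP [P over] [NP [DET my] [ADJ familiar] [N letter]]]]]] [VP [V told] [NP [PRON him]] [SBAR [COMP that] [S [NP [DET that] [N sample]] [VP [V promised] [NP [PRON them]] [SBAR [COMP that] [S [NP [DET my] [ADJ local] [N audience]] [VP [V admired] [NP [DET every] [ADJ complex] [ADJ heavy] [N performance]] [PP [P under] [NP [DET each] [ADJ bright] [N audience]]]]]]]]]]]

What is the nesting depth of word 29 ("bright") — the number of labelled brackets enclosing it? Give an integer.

11

Path from the root down to the word: S → VP → SBAR → S → VP → SBAR → S → VP → PP → NP → ADJ. That is 11 enclosing brackets.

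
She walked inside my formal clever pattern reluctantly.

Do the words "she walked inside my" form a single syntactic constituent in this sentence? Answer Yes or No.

No

"she" belongs to the noun phrase "she" while "my" belongs to the verb phrase "walked inside my formal clever pattern reluctantly"; a span that runs across that boundary is not a single phrase.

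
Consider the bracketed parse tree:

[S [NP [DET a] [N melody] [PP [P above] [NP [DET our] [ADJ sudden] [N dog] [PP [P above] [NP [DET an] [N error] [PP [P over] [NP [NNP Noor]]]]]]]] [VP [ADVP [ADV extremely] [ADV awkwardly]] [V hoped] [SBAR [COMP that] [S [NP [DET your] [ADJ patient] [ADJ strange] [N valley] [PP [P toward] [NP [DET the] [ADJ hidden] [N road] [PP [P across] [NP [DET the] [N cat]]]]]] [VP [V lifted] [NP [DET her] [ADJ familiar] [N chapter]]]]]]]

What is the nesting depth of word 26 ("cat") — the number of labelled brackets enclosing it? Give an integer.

10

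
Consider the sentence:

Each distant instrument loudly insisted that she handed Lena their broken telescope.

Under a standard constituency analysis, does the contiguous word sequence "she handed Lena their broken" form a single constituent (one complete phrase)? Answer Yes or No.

No

The sequence begins inside the noun phrase "she" and ends inside the verb phrase "handed Lena their broken telescope"; it crosses a phrase boundary, so no single node in the tree spans exactly those words.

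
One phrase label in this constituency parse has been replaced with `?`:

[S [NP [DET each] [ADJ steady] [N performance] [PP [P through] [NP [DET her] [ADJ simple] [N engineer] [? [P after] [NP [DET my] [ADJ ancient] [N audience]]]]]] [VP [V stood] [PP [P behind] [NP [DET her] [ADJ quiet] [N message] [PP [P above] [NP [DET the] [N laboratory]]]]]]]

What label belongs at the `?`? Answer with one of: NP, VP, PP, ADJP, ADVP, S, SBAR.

PP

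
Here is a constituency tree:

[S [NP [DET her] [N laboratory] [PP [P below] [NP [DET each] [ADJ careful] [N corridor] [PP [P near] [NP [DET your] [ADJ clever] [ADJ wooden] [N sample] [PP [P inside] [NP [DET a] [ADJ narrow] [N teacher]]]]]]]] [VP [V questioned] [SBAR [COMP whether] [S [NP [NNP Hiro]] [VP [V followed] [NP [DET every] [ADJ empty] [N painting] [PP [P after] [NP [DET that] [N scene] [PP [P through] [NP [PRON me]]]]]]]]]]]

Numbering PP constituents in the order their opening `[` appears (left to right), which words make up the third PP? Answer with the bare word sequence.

inside a narrow teacher

The PP opening brackets appear, in order, over: "below each careful corridor near your clever wooden sample inside a narrow teacher"; "near your clever wooden sample inside a narrow teacher"; "inside a narrow teacher"; "after that scene through me"; "through me". The third one spans "inside a narrow teacher".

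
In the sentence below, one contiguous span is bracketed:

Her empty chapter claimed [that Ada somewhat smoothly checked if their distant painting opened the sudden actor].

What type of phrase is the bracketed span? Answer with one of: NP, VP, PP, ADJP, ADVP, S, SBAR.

SBAR

The bracketed span "that Ada somewhat smoothly checked if their distant painting opened the sudden actor" is headed by "that", making it a subordinate clause (SBAR).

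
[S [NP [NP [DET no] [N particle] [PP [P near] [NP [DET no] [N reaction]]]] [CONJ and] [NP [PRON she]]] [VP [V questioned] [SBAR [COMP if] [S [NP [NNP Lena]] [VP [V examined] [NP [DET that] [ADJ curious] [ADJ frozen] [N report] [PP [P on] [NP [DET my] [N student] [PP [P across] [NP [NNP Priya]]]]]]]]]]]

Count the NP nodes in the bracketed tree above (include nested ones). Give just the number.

8

Listing each NP by its span: [NP no particle near no reaction and she]; [NP no particle near no reaction]; [NP no reaction]; [NP she]; [NP Lena]; [NP that curious frozen report on my student across Priya] … — that makes 8.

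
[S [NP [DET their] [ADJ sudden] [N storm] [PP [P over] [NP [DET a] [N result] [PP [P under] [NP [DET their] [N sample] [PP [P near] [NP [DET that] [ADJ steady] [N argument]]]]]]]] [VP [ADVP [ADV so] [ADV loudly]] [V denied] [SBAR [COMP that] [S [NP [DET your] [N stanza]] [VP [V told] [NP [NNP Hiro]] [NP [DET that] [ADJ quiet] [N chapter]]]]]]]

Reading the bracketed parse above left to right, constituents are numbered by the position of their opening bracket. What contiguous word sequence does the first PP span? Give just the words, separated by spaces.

In left-to-right order the PP constituents are "over a result under their sample near that steady argument"; "under their sample near that steady argument"; "near that steady argument". Number 1 is "over a result under their sample near that steady argument".

over a result under their sample near that steady argument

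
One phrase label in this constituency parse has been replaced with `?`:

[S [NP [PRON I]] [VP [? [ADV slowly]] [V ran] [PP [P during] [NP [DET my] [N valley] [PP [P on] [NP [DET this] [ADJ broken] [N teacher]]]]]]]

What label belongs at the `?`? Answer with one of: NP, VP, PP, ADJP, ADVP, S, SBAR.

A constituent whose immediate children are ADV 'slowly' is an adverb phrase: ADVP.

ADVP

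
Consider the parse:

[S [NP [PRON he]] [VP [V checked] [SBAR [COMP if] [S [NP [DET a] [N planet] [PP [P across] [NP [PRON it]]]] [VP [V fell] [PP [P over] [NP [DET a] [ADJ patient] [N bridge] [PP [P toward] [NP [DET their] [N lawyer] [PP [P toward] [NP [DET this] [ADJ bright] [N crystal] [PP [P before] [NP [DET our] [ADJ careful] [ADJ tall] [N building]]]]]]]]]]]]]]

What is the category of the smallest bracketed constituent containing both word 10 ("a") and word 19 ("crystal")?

Word 10 lies under S → VP → SBAR → S → VP → PP → NP → DET; word 19 lies under S → VP → SBAR → S → VP → PP → NP → PP → NP → PP → NP → N. The lowest shared node is the NP.

NP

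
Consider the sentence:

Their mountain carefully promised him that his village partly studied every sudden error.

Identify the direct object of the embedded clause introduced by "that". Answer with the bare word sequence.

every sudden error

Within the embedded clause introduced by "that", the direct object of "studied" is "every sudden error".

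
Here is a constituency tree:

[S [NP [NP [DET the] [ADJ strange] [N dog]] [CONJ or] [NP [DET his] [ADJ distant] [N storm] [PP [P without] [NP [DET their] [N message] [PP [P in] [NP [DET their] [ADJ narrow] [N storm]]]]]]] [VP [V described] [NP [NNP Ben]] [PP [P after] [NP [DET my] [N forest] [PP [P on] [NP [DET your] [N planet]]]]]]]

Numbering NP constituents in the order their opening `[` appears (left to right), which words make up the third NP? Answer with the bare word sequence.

In left-to-right order the NP constituents are "the strange dog or his distant storm without their message in their narrow storm"; "the strange dog"; "his distant storm without their message in their narrow storm"; "their message in their narrow storm"; "their narrow storm"; "Ben"; "my forest on your planet"; "your planet". Number 3 is "his distant storm without their message in their narrow storm".

his distant storm without their message in their narrow storm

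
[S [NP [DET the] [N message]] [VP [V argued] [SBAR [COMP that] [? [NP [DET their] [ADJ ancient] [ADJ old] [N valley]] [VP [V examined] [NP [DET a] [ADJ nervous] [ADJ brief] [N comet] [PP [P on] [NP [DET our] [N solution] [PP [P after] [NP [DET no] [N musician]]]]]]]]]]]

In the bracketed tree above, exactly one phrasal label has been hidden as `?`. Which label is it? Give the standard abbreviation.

A constituent whose immediate children are NP, VP is a clause: S.

S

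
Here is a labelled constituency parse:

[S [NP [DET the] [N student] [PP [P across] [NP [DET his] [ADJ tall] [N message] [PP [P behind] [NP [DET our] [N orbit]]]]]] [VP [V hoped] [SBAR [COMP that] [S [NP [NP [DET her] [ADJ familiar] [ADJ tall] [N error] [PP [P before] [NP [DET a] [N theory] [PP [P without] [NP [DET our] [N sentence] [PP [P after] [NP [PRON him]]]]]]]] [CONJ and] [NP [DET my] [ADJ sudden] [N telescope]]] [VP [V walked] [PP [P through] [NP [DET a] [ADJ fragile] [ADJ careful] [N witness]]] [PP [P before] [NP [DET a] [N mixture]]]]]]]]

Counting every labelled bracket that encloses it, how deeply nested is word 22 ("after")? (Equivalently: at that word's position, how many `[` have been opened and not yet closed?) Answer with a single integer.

12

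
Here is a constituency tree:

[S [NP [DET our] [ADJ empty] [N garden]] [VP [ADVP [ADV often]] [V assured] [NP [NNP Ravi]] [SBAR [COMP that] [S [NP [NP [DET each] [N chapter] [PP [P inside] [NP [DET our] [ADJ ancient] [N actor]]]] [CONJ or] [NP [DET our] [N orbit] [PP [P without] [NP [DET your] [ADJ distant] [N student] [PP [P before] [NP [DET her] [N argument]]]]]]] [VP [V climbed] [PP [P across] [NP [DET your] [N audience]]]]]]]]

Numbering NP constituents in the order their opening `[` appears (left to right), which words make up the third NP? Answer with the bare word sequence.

each chapter inside our ancient actor or our orbit without your distant student before her argument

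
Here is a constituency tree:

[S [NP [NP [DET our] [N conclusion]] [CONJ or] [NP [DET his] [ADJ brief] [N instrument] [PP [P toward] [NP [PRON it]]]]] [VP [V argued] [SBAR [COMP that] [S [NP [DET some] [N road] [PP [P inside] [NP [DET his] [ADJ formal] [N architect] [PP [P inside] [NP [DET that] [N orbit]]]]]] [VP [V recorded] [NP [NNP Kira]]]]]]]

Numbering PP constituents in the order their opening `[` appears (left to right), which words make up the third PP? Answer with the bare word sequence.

inside that orbit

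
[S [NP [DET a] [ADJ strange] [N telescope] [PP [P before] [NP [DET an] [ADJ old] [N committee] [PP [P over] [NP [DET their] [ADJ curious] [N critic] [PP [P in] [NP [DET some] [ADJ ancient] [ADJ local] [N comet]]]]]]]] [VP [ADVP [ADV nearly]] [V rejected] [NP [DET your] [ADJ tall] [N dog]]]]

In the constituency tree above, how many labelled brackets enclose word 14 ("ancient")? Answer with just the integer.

Path from the root down to the word: S → NP → PP → NP → PP → NP → PP → NP → ADJ. That is 9 enclosing brackets.

9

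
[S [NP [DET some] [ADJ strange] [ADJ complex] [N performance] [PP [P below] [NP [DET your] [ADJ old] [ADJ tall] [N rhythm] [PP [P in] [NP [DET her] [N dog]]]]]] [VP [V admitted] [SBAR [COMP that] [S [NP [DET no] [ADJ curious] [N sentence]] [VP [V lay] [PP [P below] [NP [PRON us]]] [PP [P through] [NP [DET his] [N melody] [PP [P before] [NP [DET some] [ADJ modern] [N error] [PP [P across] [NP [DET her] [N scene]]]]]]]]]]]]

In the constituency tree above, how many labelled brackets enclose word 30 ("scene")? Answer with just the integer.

12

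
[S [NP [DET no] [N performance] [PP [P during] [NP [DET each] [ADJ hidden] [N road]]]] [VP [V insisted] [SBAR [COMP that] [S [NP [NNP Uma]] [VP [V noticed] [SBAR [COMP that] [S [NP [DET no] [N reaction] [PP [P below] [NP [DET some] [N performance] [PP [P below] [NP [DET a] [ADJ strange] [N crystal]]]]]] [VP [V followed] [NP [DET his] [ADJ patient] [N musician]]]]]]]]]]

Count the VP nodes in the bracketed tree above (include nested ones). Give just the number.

Scanning left to right, an opening `[VP` appears at word positions 7, 10, 21 — 3 in total.

3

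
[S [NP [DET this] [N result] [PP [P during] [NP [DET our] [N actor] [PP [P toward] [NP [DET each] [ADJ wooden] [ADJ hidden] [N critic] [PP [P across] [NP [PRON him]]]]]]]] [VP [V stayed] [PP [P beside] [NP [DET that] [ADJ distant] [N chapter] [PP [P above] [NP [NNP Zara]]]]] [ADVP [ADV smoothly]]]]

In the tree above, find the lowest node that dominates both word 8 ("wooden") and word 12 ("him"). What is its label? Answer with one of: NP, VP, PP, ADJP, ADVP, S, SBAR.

NP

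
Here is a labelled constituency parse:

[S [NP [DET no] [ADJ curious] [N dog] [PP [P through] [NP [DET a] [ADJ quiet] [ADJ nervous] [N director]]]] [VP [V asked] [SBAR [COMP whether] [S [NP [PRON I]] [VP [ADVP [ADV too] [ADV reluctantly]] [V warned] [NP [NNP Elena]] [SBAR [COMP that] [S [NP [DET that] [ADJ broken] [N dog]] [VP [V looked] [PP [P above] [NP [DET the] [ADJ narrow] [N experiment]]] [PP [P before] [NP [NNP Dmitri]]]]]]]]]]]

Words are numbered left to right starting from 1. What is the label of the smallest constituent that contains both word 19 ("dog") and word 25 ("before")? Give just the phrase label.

Word 19 lies under S → VP → SBAR → S → VP → SBAR → S → NP → N; word 25 lies under S → VP → SBAR → S → VP → SBAR → S → VP → PP → P. The lowest shared node is the S.

S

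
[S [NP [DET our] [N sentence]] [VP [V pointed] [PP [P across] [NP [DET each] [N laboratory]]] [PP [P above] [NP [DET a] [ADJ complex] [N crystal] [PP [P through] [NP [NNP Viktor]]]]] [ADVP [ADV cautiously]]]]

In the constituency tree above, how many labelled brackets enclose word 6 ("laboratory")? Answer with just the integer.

The word sits inside N, which is inside NP, inside PP, inside VP, inside S — 5 brackets in all.

5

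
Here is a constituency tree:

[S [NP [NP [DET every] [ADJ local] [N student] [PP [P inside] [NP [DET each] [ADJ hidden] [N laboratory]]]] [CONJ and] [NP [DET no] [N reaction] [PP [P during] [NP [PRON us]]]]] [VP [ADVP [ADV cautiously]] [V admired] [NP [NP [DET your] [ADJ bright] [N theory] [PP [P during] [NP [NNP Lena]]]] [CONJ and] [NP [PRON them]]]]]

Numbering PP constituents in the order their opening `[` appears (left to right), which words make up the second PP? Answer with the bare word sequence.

Opening `[PP` markers occur at word positions 4, 11, 18; the second of these opens the constituent [PP during us].

during us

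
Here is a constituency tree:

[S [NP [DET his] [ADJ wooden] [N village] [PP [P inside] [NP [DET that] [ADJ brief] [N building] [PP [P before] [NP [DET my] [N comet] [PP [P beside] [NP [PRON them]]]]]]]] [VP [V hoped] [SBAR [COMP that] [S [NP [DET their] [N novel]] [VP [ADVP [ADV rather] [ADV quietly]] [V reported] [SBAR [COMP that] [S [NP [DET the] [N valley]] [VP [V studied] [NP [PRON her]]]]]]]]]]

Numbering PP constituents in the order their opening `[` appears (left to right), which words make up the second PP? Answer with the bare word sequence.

before my comet beside them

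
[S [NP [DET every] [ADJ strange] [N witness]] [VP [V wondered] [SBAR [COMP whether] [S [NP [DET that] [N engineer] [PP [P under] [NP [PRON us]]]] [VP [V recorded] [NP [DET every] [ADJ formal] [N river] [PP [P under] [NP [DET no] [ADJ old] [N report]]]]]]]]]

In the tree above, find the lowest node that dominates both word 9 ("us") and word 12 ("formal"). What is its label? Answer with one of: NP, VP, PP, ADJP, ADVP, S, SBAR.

S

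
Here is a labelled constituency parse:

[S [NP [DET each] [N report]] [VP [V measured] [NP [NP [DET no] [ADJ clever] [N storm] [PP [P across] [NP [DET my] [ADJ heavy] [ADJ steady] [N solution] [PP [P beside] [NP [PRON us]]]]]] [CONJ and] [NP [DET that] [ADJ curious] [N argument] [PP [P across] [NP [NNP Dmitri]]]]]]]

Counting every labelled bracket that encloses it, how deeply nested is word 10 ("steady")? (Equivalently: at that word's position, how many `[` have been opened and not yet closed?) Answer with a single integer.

Counting open brackets not yet closed at "steady": [S [VP [NP [NP [PP [NP [ADJ = 7.

7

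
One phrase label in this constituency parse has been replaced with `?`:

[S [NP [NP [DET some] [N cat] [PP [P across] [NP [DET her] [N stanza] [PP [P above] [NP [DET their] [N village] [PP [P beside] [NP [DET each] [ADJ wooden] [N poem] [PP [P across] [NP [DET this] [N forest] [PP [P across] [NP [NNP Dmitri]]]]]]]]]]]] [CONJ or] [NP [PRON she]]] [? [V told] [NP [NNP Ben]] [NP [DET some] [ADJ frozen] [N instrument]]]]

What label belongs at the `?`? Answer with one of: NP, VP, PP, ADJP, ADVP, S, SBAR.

VP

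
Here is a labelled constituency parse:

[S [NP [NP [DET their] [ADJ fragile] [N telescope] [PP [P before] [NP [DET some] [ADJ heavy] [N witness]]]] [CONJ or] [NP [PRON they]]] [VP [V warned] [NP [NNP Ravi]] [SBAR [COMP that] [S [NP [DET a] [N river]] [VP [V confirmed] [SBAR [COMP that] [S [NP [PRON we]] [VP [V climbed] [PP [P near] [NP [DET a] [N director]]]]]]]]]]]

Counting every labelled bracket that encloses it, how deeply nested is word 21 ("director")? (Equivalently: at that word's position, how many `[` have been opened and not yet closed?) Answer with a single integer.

11

Path from the root down to the word: S → VP → SBAR → S → VP → SBAR → S → VP → PP → NP → N. That is 11 enclosing brackets.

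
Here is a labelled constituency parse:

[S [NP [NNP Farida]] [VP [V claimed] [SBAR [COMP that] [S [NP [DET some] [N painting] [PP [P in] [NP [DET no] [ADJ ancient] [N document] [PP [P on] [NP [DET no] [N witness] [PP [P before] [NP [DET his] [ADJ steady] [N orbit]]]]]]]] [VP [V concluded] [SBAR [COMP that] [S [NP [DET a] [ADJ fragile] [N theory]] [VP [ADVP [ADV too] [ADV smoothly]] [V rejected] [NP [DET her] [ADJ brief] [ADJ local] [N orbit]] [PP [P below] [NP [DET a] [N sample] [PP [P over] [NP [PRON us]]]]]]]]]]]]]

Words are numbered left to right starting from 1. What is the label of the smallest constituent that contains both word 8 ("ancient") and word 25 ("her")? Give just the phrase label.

The smallest bracket enclosing both words is [S some painting in no ancient document on no witness before his steady orbit concluded that a fragile theory too smoothly rejected her brief local orbit below a sample over us], so the label is S.

S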